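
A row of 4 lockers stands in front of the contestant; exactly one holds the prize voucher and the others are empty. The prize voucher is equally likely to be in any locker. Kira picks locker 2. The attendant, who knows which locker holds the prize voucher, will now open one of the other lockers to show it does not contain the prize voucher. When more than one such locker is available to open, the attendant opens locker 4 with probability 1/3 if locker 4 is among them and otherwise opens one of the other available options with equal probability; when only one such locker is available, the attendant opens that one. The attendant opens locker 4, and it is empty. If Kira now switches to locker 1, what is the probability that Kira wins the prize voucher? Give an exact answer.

Apply Bayes' rule, conditioning on where the prize voucher actually is.
If it is in any of lockers 1, 2, and 3 (prior 1/4 each): locker 4 is available, opened with probability 1/3; weight (1/4)·(1/3) = 1/12 each.
If it is in locker 4 (prior 1/4): the attendant opened locker 4, so this case is ruled out; weight (1/4)·0 = 0.
The weights sum to 1/4.
So P(the prize voucher in locker 1 | the attendant opened locker 4) = (1/12) / (1/4) = 1/3.

1/3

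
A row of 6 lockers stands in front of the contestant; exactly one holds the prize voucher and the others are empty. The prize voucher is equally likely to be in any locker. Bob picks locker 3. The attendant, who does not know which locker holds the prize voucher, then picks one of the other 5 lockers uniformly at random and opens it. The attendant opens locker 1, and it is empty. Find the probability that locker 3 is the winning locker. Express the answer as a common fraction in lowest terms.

Apply Bayes' rule, conditioning on where the prize voucher actually is.
If it is in locker 1 (prior 1/6): the attendant opened locker 1, so this case is ruled out; weight (1/6)·0 = 0.
If it is in any of lockers 2, 3, 4, 5, and 6 (prior 1/6 each): the attendant picks locker 1 with probability 1/5 regardless, and it is not the prize; weight (1/6)·(1/5) = 1/30 each.
The weights sum to 1/6.
So P(the prize voucher in locker 3 | the attendant opened locker 1) = (1/30) / (1/6) = 1/5.

1/5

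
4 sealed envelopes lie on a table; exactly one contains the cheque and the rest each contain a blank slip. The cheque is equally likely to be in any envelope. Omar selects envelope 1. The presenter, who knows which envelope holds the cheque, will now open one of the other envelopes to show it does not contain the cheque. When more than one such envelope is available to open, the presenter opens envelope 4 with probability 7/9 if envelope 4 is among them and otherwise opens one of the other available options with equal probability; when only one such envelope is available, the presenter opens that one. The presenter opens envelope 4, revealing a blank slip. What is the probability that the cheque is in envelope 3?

Consider each possible location of the cheque in turn.
If it is in any of envelopes 1, 2, and 3 (prior 1/4 each): envelope 4 is available, opened with probability 7/9; weight (1/4)·(7/9) = 7/36 each.
If it is in envelope 4 (prior 1/4): the presenter opened envelope 4, so this case is ruled out; weight (1/4)·0 = 0.
The weights sum to 7/12.
So P(the cheque in envelope 3 | the presenter opened envelope 4) = (7/36) / (7/12) = 1/3.

1/3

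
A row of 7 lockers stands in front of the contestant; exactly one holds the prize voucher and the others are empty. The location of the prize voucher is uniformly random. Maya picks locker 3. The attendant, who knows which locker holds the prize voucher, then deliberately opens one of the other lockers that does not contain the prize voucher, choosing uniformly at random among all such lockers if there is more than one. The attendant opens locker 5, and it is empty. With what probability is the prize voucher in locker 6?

Apply Bayes' rule, conditioning on where the prize voucher actually is.
If it is in any of lockers 1, 2, 4, 6, and 7 (prior 1/7 each): the attendant has 5 equally likely choices, so probability 1/5; weight (1/7)·(1/5) = 1/35 each.
If it is in locker 3 (prior 1/7): the attendant has 6 equally likely choices, so probability 1/6; weight (1/7)·(1/6) = 1/42.
If it is in locker 5 (prior 1/7): the attendant opened locker 5, so this case is ruled out; weight (1/7)·0 = 0.
The weights sum to 1/6.
So P(the prize voucher in locker 6 | the attendant opened locker 5) = (1/35) / (1/6) = 6/35.

6/35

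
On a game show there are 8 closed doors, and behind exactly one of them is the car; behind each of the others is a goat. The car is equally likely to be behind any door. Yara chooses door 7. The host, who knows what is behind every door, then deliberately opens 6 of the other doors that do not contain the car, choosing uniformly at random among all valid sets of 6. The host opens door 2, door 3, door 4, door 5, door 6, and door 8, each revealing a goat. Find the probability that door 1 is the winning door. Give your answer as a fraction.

Apply Bayes' rule, conditioning on where the car actually is.
If it is behind door 1 (prior 1/8): the host has no choice, probability 1; weight (1/8)·1 = 1/8.
If it is behind any of doors 2, 3, 4, 5, 6, and 8 (prior 1/8 each): that door was opened and seen not to hold the prize — ruled out; weight (1/8)·0 = 0 each.
If it is behind door 7 (prior 1/8): the host has 7 equally likely choices, so probability 1/7; weight (1/8)·(1/7) = 1/56.
The weights sum to 1/7.
So P(the car behind door 1 | the host opened door 2, door 3, door 4, door 5, door 6, and door 8) = (1/8) / (1/7) = 7/8.

7/8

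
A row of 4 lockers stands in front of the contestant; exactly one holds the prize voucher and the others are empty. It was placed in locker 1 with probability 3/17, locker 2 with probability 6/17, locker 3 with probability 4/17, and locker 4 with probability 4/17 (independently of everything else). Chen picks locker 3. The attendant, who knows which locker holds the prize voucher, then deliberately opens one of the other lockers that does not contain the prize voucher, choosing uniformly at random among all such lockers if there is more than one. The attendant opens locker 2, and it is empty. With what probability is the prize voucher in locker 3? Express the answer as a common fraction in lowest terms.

8/29

Consider each possible location of the prize voucher in turn.
If it is in locker 1 (prior 3/17): the attendant has 2 equally likely choices, so probability 1/2; weight (3/17)·(1/2) = 3/34.
If it is in locker 2 (prior 6/17): the attendant opened locker 2, so this case is ruled out; weight (6/17)·0 = 0.
If it is in locker 3 (prior 4/17): the attendant has 3 equally likely choices, so probability 1/3; weight (4/17)·(1/3) = 4/51.
If it is in locker 4 (prior 4/17): the attendant has 2 equally likely choices, so probability 1/2; weight (4/17)·(1/2) = 2/17.
The weights sum to 29/102.
So P(the prize voucher in locker 3 | the attendant opened locker 2) = (4/51) / (29/102) = 8/29.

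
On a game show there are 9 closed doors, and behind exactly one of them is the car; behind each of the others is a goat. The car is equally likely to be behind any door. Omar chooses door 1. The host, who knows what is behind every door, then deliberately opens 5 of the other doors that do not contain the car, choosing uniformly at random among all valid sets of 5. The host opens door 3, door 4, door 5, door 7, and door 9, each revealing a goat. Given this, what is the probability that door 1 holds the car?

Consider each possible location of the car in turn.
If it is behind door 1 (prior 1/9): the host has 56 equally likely choices, so probability 1/56; weight (1/9)·(1/56) = 1/504.
If it is behind any of doors 2, 6, and 8 (prior 1/9 each): the host has 21 equally likely choices, so probability 1/21; weight (1/9)·(1/21) = 1/189 each.
If it is behind any of doors 3, 4, 5, 7, and 9 (prior 1/9 each): that door was opened and seen not to hold the prize — ruled out; weight (1/9)·0 = 0 each.
The weights sum to 1/56.
So P(the car behind door 1 | the host opened door 3, door 4, door 5, door 7, and door 9) = (1/504) / (1/56) = 1/9.

1/9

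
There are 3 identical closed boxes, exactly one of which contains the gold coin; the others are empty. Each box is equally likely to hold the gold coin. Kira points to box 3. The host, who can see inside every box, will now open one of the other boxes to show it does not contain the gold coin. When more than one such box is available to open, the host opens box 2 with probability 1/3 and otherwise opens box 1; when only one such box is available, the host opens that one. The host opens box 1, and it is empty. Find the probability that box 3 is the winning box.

Condition on the true location of the gold coin.
If it is in box 1 (prior 1/3): the host opened box 1, so this case is ruled out; weight (1/3)·0 = 0.
If it is in box 2 (prior 1/3): only box 1 is available, probability 1; weight (1/3)·1 = 1/3.
If it is in box 3 (prior 1/3): box 2 is available but not opened, probability 2/3; weight (1/3)·(2/3) = 2/9.
The weights sum to 5/9.
So P(the gold coin in box 3 | the host opened box 1) = (2/9) / (5/9) = 2/5.

2/5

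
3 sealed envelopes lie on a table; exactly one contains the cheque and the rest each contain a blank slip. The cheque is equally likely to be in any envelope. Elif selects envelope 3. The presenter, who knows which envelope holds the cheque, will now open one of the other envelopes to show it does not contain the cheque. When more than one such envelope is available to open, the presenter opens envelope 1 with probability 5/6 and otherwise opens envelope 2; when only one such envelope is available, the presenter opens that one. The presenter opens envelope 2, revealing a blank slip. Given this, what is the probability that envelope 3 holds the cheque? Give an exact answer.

1/7

Condition on the true location of the cheque.
If it is in envelope 1 (prior 1/3): only envelope 2 is available, probability 1; weight (1/3)·1 = 1/3.
If it is in envelope 2 (prior 1/3): the presenter opened envelope 2, so this case is ruled out; weight (1/3)·0 = 0.
If it is in envelope 3 (prior 1/3): envelope 1 is available but not opened, probability 1/6; weight (1/3)·(1/6) = 1/18.
The weights sum to 7/18.
So P(the cheque in envelope 3 | the presenter opened envelope 2) = (1/18) / (7/18) = 1/7.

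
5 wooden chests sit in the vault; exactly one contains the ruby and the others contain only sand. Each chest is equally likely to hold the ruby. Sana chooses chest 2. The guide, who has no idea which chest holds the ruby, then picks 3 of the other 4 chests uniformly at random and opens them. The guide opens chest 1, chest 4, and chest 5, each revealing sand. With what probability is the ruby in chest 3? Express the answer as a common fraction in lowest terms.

1/2

Apply Bayes' rule, conditioning on where the ruby actually is.
If it is in any of chests 1, 4, and 5 (prior 1/5 each): that chest was opened and seen not to hold the prize — ruled out; weight (1/5)·0 = 0 each.
If it is in either of chests 2 and 3 (prior 1/5 each): the guide picks exactly this set with probability 1/4 regardless, and none is the prize; weight (1/5)·(1/4) = 1/20 each.
The weights sum to 1/10.
So P(the ruby in chest 3 | the guide opened chest 1, chest 4, and chest 5) = (1/20) / (1/10) = 1/2.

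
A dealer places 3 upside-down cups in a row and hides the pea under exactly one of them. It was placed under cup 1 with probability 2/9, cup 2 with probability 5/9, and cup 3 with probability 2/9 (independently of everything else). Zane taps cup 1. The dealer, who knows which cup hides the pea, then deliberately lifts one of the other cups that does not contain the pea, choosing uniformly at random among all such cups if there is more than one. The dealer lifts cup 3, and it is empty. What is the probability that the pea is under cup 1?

1/6

Consider each possible location of the pea in turn.
If it is under cup 1 (prior 2/9): the dealer has 2 equally likely choices, so probability 1/2; weight (2/9)·(1/2) = 1/9.
If it is under cup 2 (prior 5/9): the dealer has no choice, probability 1; weight (5/9)·1 = 5/9.
If it is under cup 3 (prior 2/9): the dealer opened cup 3, so this case is ruled out; weight (2/9)·0 = 0.
The weights sum to 2/3.
So P(the pea under cup 1 | the dealer opened cup 3) = (1/9) / (2/3) = 1/6.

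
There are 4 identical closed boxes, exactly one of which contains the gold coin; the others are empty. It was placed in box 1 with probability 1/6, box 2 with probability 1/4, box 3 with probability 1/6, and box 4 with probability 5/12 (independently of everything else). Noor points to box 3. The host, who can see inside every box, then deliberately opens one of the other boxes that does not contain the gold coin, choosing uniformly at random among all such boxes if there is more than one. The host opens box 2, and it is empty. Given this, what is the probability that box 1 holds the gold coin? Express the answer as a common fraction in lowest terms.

6/25

Condition on the true location of the gold coin.
If it is in box 1 (prior 1/6): the host has 2 equally likely choices, so probability 1/2; weight (1/6)·(1/2) = 1/12.
If it is in box 2 (prior 1/4): the host opened box 2, so this case is ruled out; weight (1/4)·0 = 0.
If it is in box 3 (prior 1/6): the host has 3 equally likely choices, so probability 1/3; weight (1/6)·(1/3) = 1/18.
If it is in box 4 (prior 5/12): the host has 2 equally likely choices, so probability 1/2; weight (5/12)·(1/2) = 5/24.
The weights sum to 25/72.
So P(the gold coin in box 1 | the host opened box 2) = (1/12) / (25/72) = 6/25.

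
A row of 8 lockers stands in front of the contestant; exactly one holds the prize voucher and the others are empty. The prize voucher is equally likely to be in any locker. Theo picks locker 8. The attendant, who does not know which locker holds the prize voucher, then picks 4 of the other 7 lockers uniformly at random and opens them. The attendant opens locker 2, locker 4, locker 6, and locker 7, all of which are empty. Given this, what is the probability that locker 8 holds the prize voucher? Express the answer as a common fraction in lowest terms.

Because the attendant chose which lockers to open without knowing where the prize voucher is, the choice is independent of the prize location. Learning that none of the 4 opened lockers holds the prize voucher simply rules out those 4 locations and leaves the remaining 4 lockers still equally likely by symmetry.
So P(the prize voucher in locker 8) = 1/4.

1/4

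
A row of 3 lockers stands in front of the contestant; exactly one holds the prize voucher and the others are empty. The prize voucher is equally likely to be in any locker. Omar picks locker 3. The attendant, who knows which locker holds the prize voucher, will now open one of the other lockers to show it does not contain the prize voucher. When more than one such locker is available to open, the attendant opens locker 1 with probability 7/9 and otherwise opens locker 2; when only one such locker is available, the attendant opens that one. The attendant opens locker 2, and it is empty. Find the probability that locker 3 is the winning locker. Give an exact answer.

2/11

Apply Bayes' rule, conditioning on where the prize voucher actually is.
If it is in locker 1 (prior 1/3): only locker 2 is available, probability 1; weight (1/3)·1 = 1/3.
If it is in locker 2 (prior 1/3): the attendant opened locker 2, so this case is ruled out; weight (1/3)·0 = 0.
If it is in locker 3 (prior 1/3): locker 1 is available but not opened, probability 2/9; weight (1/3)·(2/9) = 2/27.
The weights sum to 11/27.
So P(the prize voucher in locker 3 | the attendant opened locker 2) = (2/27) / (11/27) = 2/11.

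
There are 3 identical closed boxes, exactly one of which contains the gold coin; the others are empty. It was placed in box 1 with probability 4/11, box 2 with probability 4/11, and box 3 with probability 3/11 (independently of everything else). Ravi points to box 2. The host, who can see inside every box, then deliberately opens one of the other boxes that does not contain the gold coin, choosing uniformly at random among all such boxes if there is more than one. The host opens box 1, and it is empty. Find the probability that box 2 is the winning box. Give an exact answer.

Consider each possible location of the gold coin in turn.
If it is in box 1 (prior 4/11): the host opened box 1, so this case is ruled out; weight (4/11)·0 = 0.
If it is in box 2 (prior 4/11): the host has 2 equally likely choices, so probability 1/2; weight (4/11)·(1/2) = 2/11.
If it is in box 3 (prior 3/11): the host has no choice, probability 1; weight (3/11)·1 = 3/11.
The weights sum to 5/11.
So P(the gold coin in box 2 | the host opened box 1) = (2/11) / (5/11) = 2/5.

2/5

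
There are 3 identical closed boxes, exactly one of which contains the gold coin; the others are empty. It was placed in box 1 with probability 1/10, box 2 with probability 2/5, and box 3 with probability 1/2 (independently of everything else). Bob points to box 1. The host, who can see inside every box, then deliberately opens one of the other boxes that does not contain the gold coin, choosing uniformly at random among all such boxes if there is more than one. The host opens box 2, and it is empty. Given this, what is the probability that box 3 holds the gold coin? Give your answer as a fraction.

Apply Bayes' rule, conditioning on where the gold coin actually is.
If it is in box 1 (prior 1/10): the host has 2 equally likely choices, so probability 1/2; weight (1/10)·(1/2) = 1/20.
If it is in box 2 (prior 2/5): the host opened box 2, so this case is ruled out; weight (2/5)·0 = 0.
If it is in box 3 (prior 1/2): the host has no choice, probability 1; weight (1/2)·1 = 1/2.
The weights sum to 11/20.
So P(the gold coin in box 3 | the host opened box 2) = (1/2) / (11/20) = 10/11.

10/11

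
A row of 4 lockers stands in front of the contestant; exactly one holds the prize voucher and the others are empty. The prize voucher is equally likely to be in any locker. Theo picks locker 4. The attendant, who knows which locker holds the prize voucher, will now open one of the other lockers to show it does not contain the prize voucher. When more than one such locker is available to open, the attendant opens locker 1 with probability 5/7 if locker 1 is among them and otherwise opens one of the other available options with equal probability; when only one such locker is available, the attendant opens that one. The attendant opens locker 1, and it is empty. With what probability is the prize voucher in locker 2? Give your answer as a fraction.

Consider each possible location of the prize voucher in turn.
If it is in locker 1 (prior 1/4): the attendant opened locker 1, so this case is ruled out; weight (1/4)·0 = 0.
If it is in any of lockers 2, 3, and 4 (prior 1/4 each): locker 1 is available, opened with probability 5/7; weight (1/4)·(5/7) = 5/28 each.
The weights sum to 15/28.
So P(the prize voucher in locker 2 | the attendant opened locker 1) = (5/28) / (15/28) = 1/3.

1/3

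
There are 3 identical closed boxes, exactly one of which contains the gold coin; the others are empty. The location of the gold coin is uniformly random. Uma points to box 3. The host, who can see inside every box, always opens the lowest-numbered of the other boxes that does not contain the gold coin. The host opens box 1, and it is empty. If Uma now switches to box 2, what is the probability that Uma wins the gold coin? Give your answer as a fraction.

1/2

Apply Bayes' rule, conditioning on where the gold coin actually is.
If it is in box 1 (prior 1/3): the host opened box 1, so this case is ruled out; weight (1/3)·0 = 0.
If it is in either of boxes 2 and 3 (prior 1/3 each): box 1 is the lowest-numbered option available, probability 1; weight (1/3)·1 = 1/3 each.
The weights sum to 2/3.
So P(the gold coin in box 2 | the host opened box 1) = (1/3) / (2/3) = 1/2.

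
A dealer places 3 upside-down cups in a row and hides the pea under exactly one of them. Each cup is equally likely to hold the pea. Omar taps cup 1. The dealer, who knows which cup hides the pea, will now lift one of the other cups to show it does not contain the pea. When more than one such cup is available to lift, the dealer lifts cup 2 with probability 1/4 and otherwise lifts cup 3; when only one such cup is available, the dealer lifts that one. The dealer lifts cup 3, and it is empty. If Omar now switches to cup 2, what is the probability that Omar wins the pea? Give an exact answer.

4/7

Apply Bayes' rule, conditioning on where the pea actually is.
If it is under cup 1 (prior 1/3): cup 2 is available but not opened, probability 3/4; weight (1/3)·(3/4) = 1/4.
If it is under cup 2 (prior 1/3): only cup 3 is available, probability 1; weight (1/3)·1 = 1/3.
If it is under cup 3 (prior 1/3): the dealer opened cup 3, so this case is ruled out; weight (1/3)·0 = 0.
The weights sum to 7/12.
So P(the pea under cup 2 | the dealer opened cup 3) = (1/3) / (7/12) = 4/7.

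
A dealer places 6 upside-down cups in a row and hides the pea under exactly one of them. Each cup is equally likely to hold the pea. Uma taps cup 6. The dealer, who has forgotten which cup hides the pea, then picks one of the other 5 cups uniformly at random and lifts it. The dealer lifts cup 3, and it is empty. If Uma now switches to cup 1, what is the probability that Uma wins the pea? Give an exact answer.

Because the dealer chose which cup to lift without knowing where the pea is, the choice is independent of the prize location. Learning that cup 3 does not hold the pea simply rules out that one location and leaves the remaining 5 cups still equally likely by symmetry.
So P(the pea under cup 1) = 1/5.

1/5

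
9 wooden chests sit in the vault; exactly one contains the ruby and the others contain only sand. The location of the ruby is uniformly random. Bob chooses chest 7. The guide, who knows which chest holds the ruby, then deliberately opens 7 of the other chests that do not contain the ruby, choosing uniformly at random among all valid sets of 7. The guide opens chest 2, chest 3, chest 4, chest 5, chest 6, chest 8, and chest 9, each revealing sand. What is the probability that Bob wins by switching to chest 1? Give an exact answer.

8/9

Condition on the true location of the ruby.
If it is in chest 1 (prior 1/9): the guide has no choice, probability 1; weight (1/9)·1 = 1/9.
If it is in any of chests 2, 3, 4, 5, 6, 8, and 9 (prior 1/9 each): that chest was opened and seen not to hold the prize — ruled out; weight (1/9)·0 = 0 each.
If it is in chest 7 (prior 1/9): the guide has 8 equally likely choices, so probability 1/8; weight (1/9)·(1/8) = 1/72.
The weights sum to 1/8.
So P(the ruby in chest 1 | the guide opened chest 2, chest 3, chest 4, chest 5, chest 6, chest 8, and chest 9) = (1/9) / (1/8) = 8/9.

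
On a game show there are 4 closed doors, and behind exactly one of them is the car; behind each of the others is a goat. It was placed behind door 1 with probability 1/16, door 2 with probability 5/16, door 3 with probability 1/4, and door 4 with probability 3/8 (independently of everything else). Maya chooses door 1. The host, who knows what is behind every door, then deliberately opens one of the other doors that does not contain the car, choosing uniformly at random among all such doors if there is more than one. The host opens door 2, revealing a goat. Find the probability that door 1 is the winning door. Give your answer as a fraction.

Consider each possible location of the car in turn.
If it is behind door 1 (prior 1/16): the host has 3 equally likely choices, so probability 1/3; weight (1/16)·(1/3) = 1/48.
If it is behind door 2 (prior 5/16): the host opened door 2, so this case is ruled out; weight (5/16)·0 = 0.
If it is behind door 3 (prior 1/4): the host has 2 equally likely choices, so probability 1/2; weight (1/4)·(1/2) = 1/8.
If it is behind door 4 (prior 3/8): the host has 2 equally likely choices, so probability 1/2; weight (3/8)·(1/2) = 3/16.
The weights sum to 1/3.
So P(the car behind door 1 | the host opened door 2) = (1/48) / (1/3) = 1/16.

1/16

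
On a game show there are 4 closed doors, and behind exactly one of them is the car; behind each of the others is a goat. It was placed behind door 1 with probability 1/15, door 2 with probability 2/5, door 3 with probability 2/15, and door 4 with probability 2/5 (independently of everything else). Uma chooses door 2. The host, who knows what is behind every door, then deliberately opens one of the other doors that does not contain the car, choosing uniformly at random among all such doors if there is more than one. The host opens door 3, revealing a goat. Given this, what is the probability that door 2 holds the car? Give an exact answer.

Condition on the true location of the car.
If it is behind door 1 (prior 1/15): the host has 2 equally likely choices, so probability 1/2; weight (1/15)·(1/2) = 1/30.
If it is behind door 2 (prior 2/5): the host has 3 equally likely choices, so probability 1/3; weight (2/5)·(1/3) = 2/15.
If it is behind door 3 (prior 2/15): the host opened door 3, so this case is ruled out; weight (2/15)·0 = 0.
If it is behind door 4 (prior 2/5): the host has 2 equally likely choices, so probability 1/2; weight (2/5)·(1/2) = 1/5.
The weights sum to 11/30.
So P(the car behind door 2 | the host opened door 3) = (2/15) / (11/30) = 4/11.

4/11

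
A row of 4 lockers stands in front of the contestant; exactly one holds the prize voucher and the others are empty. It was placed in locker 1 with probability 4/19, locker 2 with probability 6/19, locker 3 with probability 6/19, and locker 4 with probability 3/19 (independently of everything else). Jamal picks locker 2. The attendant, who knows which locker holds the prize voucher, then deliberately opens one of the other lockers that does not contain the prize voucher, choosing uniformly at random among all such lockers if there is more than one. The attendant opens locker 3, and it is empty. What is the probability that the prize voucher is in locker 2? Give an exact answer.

Apply Bayes' rule, conditioning on where the prize voucher actually is.
If it is in locker 1 (prior 4/19): the attendant has 2 equally likely choices, so probability 1/2; weight (4/19)·(1/2) = 2/19.
If it is in locker 2 (prior 6/19): the attendant has 3 equally likely choices, so probability 1/3; weight (6/19)·(1/3) = 2/19.
If it is in locker 3 (prior 6/19): the attendant opened locker 3, so this case is ruled out; weight (6/19)·0 = 0.
If it is in locker 4 (prior 3/19): the attendant has 2 equally likely choices, so probability 1/2; weight (3/19)·(1/2) = 3/38.
The weights sum to 11/38.
So P(the prize voucher in locker 2 | the attendant opened locker 3) = (2/19) / (11/38) = 4/11.

4/11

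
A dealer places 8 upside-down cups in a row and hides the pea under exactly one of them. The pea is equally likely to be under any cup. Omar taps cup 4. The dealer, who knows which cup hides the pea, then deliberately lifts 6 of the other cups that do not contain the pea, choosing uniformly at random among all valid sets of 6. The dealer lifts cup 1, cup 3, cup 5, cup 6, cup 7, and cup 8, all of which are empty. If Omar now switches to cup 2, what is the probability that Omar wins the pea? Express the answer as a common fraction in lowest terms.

7/8

Condition on the true location of the pea.
If it is under any of cups 1, 3, 5, 6, 7, and 8 (prior 1/8 each): that cup was opened and seen not to hold the prize — ruled out; weight (1/8)·0 = 0 each.
If it is under cup 2 (prior 1/8): the dealer has no choice, probability 1; weight (1/8)·1 = 1/8.
If it is under cup 4 (prior 1/8): the dealer has 7 equally likely choices, so probability 1/7; weight (1/8)·(1/7) = 1/56.
The weights sum to 1/7.
So P(the pea under cup 2 | the dealer opened cup 1, cup 3, cup 5, cup 6, cup 7, and cup 8) = (1/8) / (1/7) = 7/8.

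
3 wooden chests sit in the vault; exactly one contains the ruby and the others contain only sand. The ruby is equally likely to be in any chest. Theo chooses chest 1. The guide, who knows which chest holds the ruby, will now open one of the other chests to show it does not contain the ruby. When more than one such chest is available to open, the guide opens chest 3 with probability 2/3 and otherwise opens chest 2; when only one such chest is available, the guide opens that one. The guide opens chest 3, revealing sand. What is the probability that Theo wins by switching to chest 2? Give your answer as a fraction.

3/5

Condition on the true location of the ruby.
If it is in chest 1 (prior 1/3): chest 3 is available, opened with probability 2/3; weight (1/3)·(2/3) = 2/9.
If it is in chest 2 (prior 1/3): only chest 3 is available, probability 1; weight (1/3)·1 = 1/3.
If it is in chest 3 (prior 1/3): the guide opened chest 3, so this case is ruled out; weight (1/3)·0 = 0.
The weights sum to 5/9.
So P(the ruby in chest 2 | the guide opened chest 3) = (1/3) / (5/9) = 3/5.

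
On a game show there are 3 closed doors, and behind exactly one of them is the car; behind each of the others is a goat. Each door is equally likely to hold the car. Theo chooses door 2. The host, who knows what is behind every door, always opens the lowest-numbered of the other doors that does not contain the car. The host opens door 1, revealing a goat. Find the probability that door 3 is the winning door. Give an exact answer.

Consider each possible location of the car in turn.
If it is behind door 1 (prior 1/3): the host opened door 1, so this case is ruled out; weight (1/3)·0 = 0.
If it is behind either of doors 2 and 3 (prior 1/3 each): door 1 is the lowest-numbered option available, probability 1; weight (1/3)·1 = 1/3 each.
The weights sum to 2/3.
So P(the car behind door 3 | the host opened door 1) = (1/3) / (2/3) = 1/2.

1/2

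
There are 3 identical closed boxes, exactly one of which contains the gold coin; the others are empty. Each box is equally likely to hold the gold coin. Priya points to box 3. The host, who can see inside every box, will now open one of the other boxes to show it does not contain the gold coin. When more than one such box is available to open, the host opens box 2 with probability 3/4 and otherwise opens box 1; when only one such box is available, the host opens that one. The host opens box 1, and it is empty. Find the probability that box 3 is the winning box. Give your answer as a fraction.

Apply Bayes' rule, conditioning on where the gold coin actually is.
If it is in box 1 (prior 1/3): the host opened box 1, so this case is ruled out; weight (1/3)·0 = 0.
If it is in box 2 (prior 1/3): only box 1 is available, probability 1; weight (1/3)·1 = 1/3.
If it is in box 3 (prior 1/3): box 2 is available but not opened, probability 1/4; weight (1/3)·(1/4) = 1/12.
The weights sum to 5/12.
So P(the gold coin in box 3 | the host opened box 1) = (1/12) / (5/12) = 1/5.

1/5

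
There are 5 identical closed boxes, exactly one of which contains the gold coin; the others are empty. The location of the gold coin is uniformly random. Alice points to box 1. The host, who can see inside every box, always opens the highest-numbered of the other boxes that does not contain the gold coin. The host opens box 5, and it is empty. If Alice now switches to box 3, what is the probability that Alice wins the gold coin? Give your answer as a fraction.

Apply Bayes' rule, conditioning on where the gold coin actually is.
If it is in any of boxes 1, 2, 3, and 4 (prior 1/5 each): box 5 is the highest-numbered option available, probability 1; weight (1/5)·1 = 1/5 each.
If it is in box 5 (prior 1/5): the host opened box 5, so this case is ruled out; weight (1/5)·0 = 0.
The weights sum to 4/5.
So P(the gold coin in box 3 | the host opened box 5) = (1/5) / (4/5) = 1/4.

1/4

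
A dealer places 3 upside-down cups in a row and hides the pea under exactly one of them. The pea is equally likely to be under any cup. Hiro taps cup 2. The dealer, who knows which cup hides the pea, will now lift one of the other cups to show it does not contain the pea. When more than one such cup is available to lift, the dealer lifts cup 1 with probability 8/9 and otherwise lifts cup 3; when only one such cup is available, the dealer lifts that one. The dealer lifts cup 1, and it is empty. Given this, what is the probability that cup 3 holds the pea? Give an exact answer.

Condition on the true location of the pea.
If it is under cup 1 (prior 1/3): the dealer opened cup 1, so this case is ruled out; weight (1/3)·0 = 0.
If it is under cup 2 (prior 1/3): cup 1 is available, opened with probability 8/9; weight (1/3)·(8/9) = 8/27.
If it is under cup 3 (prior 1/3): only cup 1 is available, probability 1; weight (1/3)·1 = 1/3.
The weights sum to 17/27.
So P(the pea under cup 3 | the dealer opened cup 1) = (1/3) / (17/27) = 9/17.

9/17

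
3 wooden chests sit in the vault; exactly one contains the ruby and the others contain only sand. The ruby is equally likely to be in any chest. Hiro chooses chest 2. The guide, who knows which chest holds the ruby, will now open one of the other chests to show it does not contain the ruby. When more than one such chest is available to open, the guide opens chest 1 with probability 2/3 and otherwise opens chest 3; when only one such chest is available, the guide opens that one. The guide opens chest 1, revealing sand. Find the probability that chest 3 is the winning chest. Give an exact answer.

3/5

Condition on the true location of the ruby.
If it is in chest 1 (prior 1/3): the guide opened chest 1, so this case is ruled out; weight (1/3)·0 = 0.
If it is in chest 2 (prior 1/3): chest 1 is available, opened with probability 2/3; weight (1/3)·(2/3) = 2/9.
If it is in chest 3 (prior 1/3): only chest 1 is available, probability 1; weight (1/3)·1 = 1/3.
The weights sum to 5/9.
So P(the ruby in chest 3 | the guide opened chest 1) = (1/3) / (5/9) = 3/5.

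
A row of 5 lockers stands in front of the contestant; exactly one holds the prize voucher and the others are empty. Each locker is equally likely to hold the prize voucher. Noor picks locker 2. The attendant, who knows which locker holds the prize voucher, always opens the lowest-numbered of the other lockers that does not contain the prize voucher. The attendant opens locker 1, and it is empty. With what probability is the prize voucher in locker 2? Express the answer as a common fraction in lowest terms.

1/4

Apply Bayes' rule, conditioning on where the prize voucher actually is.
If it is in locker 1 (prior 1/5): the attendant opened locker 1, so this case is ruled out; weight (1/5)·0 = 0.
If it is in any of lockers 2, 3, 4, and 5 (prior 1/5 each): locker 1 is the lowest-numbered option available, probability 1; weight (1/5)·1 = 1/5 each.
The weights sum to 4/5.
So P(the prize voucher in locker 2 | the attendant opened locker 1) = (1/5) / (4/5) = 1/4.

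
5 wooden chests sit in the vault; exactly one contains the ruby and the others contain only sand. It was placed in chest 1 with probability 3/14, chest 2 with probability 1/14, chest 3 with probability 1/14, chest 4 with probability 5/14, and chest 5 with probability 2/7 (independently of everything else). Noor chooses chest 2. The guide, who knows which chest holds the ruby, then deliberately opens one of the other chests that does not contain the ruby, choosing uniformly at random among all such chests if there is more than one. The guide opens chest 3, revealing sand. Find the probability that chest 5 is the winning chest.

16/51

Condition on the true location of the ruby.
If it is in chest 1 (prior 3/14): the guide has 3 equally likely choices, so probability 1/3; weight (3/14)·(1/3) = 1/14.
If it is in chest 2 (prior 1/14): the guide has 4 equally likely choices, so probability 1/4; weight (1/14)·(1/4) = 1/56.
If it is in chest 3 (prior 1/14): the guide opened chest 3, so this case is ruled out; weight (1/14)·0 = 0.
If it is in chest 4 (prior 5/14): the guide has 3 equally likely choices, so probability 1/3; weight (5/14)·(1/3) = 5/42.
If it is in chest 5 (prior 2/7): the guide has 3 equally likely choices, so probability 1/3; weight (2/7)·(1/3) = 2/21.
The weights sum to 17/56.
So P(the ruby in chest 5 | the guide opened chest 3) = (2/21) / (17/56) = 16/51.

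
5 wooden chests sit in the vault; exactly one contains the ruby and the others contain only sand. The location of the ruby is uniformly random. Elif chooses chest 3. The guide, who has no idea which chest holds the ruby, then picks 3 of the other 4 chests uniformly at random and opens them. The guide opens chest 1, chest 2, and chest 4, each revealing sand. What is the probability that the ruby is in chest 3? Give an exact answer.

1/2

Consider each possible location of the ruby in turn.
If it is in any of chests 1, 2, and 4 (prior 1/5 each): that chest was opened and seen not to hold the prize — ruled out; weight (1/5)·0 = 0 each.
If it is in either of chests 3 and 5 (prior 1/5 each): the guide picks exactly this set with probability 1/4 regardless, and none is the prize; weight (1/5)·(1/4) = 1/20 each.
The weights sum to 1/10.
So P(the ruby in chest 3 | the guide opened chest 1, chest 2, and chest 4) = (1/20) / (1/10) = 1/2.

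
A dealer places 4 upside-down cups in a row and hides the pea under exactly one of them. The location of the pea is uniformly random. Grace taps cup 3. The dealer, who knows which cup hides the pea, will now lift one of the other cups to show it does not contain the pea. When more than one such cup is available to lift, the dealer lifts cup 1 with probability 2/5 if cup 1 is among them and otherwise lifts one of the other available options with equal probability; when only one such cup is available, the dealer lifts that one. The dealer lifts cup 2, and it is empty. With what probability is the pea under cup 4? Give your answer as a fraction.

Condition on the true location of the pea.
If it is under cup 1 (prior 1/4): cup 1 holds the prize so is unavailable; the dealer chooses uniformly among the 2 others, probability 1/2; weight (1/4)·(1/2) = 1/8.
If it is under cup 2 (prior 1/4): the dealer opened cup 2, so this case is ruled out; weight (1/4)·0 = 0.
If it is under cup 3 (prior 1/4): cup 1 is available but not opened; cup 2 gets probability (1 − 2/5)/2 = 3/10; weight (1/4)·(3/10) = 3/40.
If it is under cup 4 (prior 1/4): cup 1 is available but not opened, probability 3/5; weight (1/4)·(3/5) = 3/20.
The weights sum to 7/20.
So P(the pea under cup 4 | the dealer opened cup 2) = (3/20) / (7/20) = 3/7.

3/7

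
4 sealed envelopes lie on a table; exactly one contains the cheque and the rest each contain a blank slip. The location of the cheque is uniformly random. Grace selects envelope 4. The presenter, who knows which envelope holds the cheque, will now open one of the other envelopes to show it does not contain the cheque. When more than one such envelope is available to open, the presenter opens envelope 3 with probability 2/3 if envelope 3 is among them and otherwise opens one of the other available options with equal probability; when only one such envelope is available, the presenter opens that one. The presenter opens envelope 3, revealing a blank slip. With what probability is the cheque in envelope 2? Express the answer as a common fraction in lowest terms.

Apply Bayes' rule, conditioning on where the cheque actually is.
If it is in any of envelopes 1, 2, and 4 (prior 1/4 each): envelope 3 is available, opened with probability 2/3; weight (1/4)·(2/3) = 1/6 each.
If it is in envelope 3 (prior 1/4): the presenter opened envelope 3, so this case is ruled out; weight (1/4)·0 = 0.
The weights sum to 1/2.
So P(the cheque in envelope 2 | the presenter opened envelope 3) = (1/6) / (1/2) = 1/3.

1/3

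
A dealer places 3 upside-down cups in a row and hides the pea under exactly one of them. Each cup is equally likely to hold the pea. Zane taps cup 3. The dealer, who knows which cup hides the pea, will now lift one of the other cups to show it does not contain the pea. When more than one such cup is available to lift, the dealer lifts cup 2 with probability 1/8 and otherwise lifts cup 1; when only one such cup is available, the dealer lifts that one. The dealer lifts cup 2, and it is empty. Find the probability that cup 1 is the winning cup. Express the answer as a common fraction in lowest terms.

Apply Bayes' rule, conditioning on where the pea actually is.
If it is under cup 1 (prior 1/3): only cup 2 is available, probability 1; weight (1/3)·1 = 1/3.
If it is under cup 2 (prior 1/3): the dealer opened cup 2, so this case is ruled out; weight (1/3)·0 = 0.
If it is under cup 3 (prior 1/3): cup 2 is available, opened with probability 1/8; weight (1/3)·(1/8) = 1/24.
The weights sum to 3/8.
So P(the pea under cup 1 | the dealer opened cup 2) = (1/3) / (3/8) = 8/9.

8/9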